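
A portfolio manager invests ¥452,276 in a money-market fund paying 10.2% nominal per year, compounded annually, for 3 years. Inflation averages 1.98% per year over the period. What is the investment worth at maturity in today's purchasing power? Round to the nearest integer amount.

Nominal value at maturity: ¥452,276 × (1 + 10.2%)^3 ≈ ¥605,269.
Price-level factor over 3 years: (1 + 1.98%)^3 ≈ 1.0605838824.
The maturity value deflated by that factor is the answer in today's purchasing power.

¥570,694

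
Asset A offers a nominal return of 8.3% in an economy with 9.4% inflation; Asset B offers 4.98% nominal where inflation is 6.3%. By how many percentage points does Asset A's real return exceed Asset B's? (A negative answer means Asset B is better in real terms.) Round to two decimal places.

0.24

Asset A real return: 1.083/1.094 − 1 = -1.005%.
Asset B real return: 1.0498/1.063 − 1 = -1.242%.
Difference: -1.005 − (-1.242) = 0.237 pp.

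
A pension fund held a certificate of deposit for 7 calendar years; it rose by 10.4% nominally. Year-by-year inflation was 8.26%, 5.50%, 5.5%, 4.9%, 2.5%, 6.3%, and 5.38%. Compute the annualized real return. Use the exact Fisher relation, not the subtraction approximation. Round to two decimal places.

Cumulative inflation factor: 1.0826 × 1.0550 × 1.055 × 1.049 × 1.025 × 1.063 × 1.0538 ≈ 1.45132.
Nominal growth factor: 1.10400. Real growth factor = 1.10400 / 1.45132 ≈ 0.76069.
Annualized: 0.76069^(1/7) − 1 ≈ -0.03832.

-3.83%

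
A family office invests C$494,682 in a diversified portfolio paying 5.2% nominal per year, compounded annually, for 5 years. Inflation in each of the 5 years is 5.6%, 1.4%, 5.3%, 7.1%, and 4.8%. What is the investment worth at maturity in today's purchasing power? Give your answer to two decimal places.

C$503,644.17

Nominal value at maturity: C$494,682 × (1 + 5.2%)^5 ≈ C$637,389.36.
Price-level factor over 5 years: 1.056 × 1.014 × 1.053 × 1.071 × 1.048 ≈ 1.2655549238.
Dividing the nominal maturity value by the price-level factor gives the value in today's money.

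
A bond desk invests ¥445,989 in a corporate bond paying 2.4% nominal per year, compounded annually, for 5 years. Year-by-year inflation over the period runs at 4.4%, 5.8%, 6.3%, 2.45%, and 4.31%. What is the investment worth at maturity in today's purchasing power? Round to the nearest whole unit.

Nominal value at maturity: ¥445,989 × (1 + 2.4%)^5 ≈ ¥502,139.
Price-level factor over 5 years: 1.044 × 1.058 × 1.063 × 1.0245 × 1.0431 ≈ 1.2547503891.
The maturity value deflated by that factor is the answer in today's purchasing power.

¥400,190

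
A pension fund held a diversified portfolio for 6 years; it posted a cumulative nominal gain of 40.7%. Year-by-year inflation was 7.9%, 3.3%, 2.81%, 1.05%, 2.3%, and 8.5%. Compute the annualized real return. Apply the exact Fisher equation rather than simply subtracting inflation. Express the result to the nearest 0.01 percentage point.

1.52%

Cumulative inflation factor: 1.079 × 1.033 × 1.0281 × 1.0105 × 1.023 × 1.085 ≈ 1.28528.
Nominal growth factor: 1.40700. Real growth factor = 1.40700 / 1.28528 ≈ 1.09470.
Annualized: 1.09470^(1/6) − 1 ≈ 0.01519.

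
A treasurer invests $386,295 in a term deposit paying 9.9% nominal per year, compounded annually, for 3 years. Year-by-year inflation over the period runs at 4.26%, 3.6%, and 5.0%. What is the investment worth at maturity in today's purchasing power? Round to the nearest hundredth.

$452,111.33

Nominal value at maturity: $386,295 × (1 + 9.9%)^3 ≈ $512,757.67.
Price-level factor over 3 years: 1.0426 × 1.036 × 1.050 = 1.13414028.
The maturity value deflated by that factor is the answer in today's purchasing power.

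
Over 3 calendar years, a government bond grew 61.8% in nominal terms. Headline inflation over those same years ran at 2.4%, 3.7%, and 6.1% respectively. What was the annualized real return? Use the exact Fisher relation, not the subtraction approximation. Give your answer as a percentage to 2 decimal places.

Cumulative inflation factor: 1.024 × 1.037 × 1.061 ≈ 1.12666.
Nominal growth factor: 1.61800. Real growth factor = 1.61800 / 1.12666 ≈ 1.43610.
Annualized: 1.43610^(1/3) − 1 ≈ 0.12822.

12.82%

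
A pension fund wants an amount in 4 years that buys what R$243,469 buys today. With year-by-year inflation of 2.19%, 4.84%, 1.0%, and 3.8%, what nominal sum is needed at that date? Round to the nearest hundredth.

R$273,462.52

Cumulative price-level factor: 1.0219 × 1.0484 × 1.010 × 1.038 ≈ 1.1231923549.
Multiplying R$243,469 by the price-level factor gives the future nominal sum.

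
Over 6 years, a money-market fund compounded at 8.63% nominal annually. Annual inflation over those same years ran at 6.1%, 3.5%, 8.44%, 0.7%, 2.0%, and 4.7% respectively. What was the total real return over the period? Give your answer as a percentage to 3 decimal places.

28.315%

Cumulative inflation factor: 1.061 × 1.035 × 1.0844 × 1.007 × 1.020 × 1.047 ≈ 1.28062.
Nominal growth factor: 1.64323. Real growth factor = 1.64323 / 1.28062 ≈ 1.28315.
Total real return ≈ 28.3149%.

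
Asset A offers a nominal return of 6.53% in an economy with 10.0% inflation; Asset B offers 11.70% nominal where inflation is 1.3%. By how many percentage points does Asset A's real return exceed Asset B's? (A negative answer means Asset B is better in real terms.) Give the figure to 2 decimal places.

Asset A real return: 1.0653/1.100 − 1 = -3.155%.
Asset B real return: 1.1170/1.013 − 1 = 10.267%.
Difference: -3.155 − 10.267 = -13.422 pp.

-13.42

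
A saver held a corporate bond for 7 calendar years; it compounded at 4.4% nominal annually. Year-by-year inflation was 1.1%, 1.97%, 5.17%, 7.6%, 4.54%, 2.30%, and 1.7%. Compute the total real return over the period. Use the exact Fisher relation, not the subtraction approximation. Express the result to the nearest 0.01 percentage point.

6.54%

Cumulative inflation factor: 1.011 × 1.0197 × 1.0517 × 1.076 × 1.0454 × 1.0230 × 1.017 ≈ 1.26884.
Nominal growth factor: 1.35177. Real growth factor = 1.35177 / 1.26884 ≈ 1.06536.
Total real return ≈ 6.5361%.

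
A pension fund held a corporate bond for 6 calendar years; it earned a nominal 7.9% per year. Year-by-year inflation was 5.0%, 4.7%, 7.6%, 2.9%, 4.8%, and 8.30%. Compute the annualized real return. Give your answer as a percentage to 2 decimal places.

Cumulative inflation factor: 1.050 × 1.047 × 1.076 × 1.029 × 1.048 × 1.0830 ≈ 1.38151.
Nominal growth factor: 1.57808. Real growth factor = 1.57808 / 1.38151 ≈ 1.14229.
Annualized: 1.14229^(1/6) − 1 ≈ 0.02242.

2.24%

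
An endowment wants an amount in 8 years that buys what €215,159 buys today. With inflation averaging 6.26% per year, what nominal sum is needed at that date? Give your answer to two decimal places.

€349,718.02

Cumulative price-level factor: (1+6.26%)^8 ≈ 1.6253934024.
Multiplying €215,159 by the price-level factor gives the future nominal sum.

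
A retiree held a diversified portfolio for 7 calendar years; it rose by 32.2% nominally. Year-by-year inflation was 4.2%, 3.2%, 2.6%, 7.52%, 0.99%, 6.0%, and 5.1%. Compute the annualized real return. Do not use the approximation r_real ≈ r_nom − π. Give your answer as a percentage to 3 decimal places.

Cumulative inflation factor: 1.042 × 1.032 × 1.026 × 1.0752 × 1.0099 × 1.060 × 1.051 ≈ 1.33466.
Nominal growth factor: 1.32200. Real growth factor = 1.32200 / 1.33466 ≈ 0.99051.
Annualized: 0.99051^(1/7) − 1 ≈ -0.00136.

-0.136%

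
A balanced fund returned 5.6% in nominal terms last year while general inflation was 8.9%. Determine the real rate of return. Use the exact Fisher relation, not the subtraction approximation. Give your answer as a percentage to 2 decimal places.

Real return via the Fisher equation: (1 + 5.6%)/(1 + 8.9%) − 1 = 1.056/1.089 − 1 ≈ -0.03030.

-3.03%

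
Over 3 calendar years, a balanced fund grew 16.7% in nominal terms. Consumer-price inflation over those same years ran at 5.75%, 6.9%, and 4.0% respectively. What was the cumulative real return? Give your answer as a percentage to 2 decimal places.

-0.74%

Cumulative inflation factor: 1.0575 × 1.069 × 1.040 ≈ 1.17569.
Nominal growth factor: 1.16700. Real growth factor = 1.16700 / 1.17569 ≈ 0.99261.
Total real return ≈ -0.7388%.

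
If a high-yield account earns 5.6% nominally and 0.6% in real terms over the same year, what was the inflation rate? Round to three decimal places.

4.970%

From (1+r_nom) = (1+r_real)(1+π), we get 1+π = (1 + 5.6%)/(1 + 0.6%) = 1.056/1.006 ≈ 1.04970.
So π ≈ 4.9702%.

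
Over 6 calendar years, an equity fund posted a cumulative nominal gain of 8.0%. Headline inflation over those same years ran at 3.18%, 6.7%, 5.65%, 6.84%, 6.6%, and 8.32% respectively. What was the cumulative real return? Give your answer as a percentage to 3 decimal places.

-24.735%

Cumulative inflation factor: 1.0318 × 1.067 × 1.0565 × 1.0684 × 1.066 × 1.0832 ≈ 1.43492.
Nominal growth factor: 1.08000. Real growth factor = 1.08000 / 1.43492 ≈ 0.75265.
Total real return ≈ -24.7347%.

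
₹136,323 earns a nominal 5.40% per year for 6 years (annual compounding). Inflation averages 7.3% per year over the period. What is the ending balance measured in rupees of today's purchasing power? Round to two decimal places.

Nominal value at maturity: ₹136,323 × (1 + 5.40%)^6 ≈ ₹186,901.51.
Price-level factor over 6 years: (1 + 7.3%)^6 ≈ 1.5261539034.
Dividing the nominal maturity value by the price-level factor gives the value in today's money.

₹122,465.70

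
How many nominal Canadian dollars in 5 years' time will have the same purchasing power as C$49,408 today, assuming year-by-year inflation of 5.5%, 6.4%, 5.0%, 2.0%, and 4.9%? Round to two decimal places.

C$62,309.79

Cumulative price-level factor: 1.055 × 1.064 × 1.050 × 1.020 × 1.049 ≈ 1.2611276471.
The nominal amount required is C$49,408 scaled up by that factor.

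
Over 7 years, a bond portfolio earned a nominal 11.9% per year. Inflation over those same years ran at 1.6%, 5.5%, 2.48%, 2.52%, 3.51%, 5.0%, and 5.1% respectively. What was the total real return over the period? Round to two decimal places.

Cumulative inflation factor: 1.016 × 1.055 × 1.0248 × 1.0252 × 1.0351 × 1.050 × 1.051 ≈ 1.28638.
Nominal growth factor: 2.19690. Real growth factor = 2.19690 / 1.28638 ≈ 1.70782.
Total real return ≈ 70.7821%.

70.78%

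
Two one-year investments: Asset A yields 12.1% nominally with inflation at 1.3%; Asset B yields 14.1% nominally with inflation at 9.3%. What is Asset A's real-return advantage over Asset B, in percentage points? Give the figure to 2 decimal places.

Asset A real return: 1.121/1.013 − 1 = 10.661%.
Asset B real return: 1.141/1.093 − 1 = 4.392%.
Difference: 10.661 − 4.392 = 6.269 pp.

6.27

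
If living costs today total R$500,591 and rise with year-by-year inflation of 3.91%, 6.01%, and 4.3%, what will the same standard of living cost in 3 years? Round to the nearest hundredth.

R$575,137.29

Cumulative price-level factor: 1.0391 × 1.0601 × 1.043 ≈ 1.1489165561.
Multiplying R$500,591 by the price-level factor gives the future nominal sum.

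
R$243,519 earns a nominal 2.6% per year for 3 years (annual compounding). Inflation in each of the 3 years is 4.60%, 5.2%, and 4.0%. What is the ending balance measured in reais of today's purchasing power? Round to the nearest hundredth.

Nominal value at maturity: R$243,519 × (1 + 2.6%)^3 ≈ R$263,011.62.
Price-level factor over 3 years: 1.0460 × 1.052 × 1.040 = 1.14440768.
Dividing the nominal maturity value by the price-level factor gives the value in today's money.

R$229,823.36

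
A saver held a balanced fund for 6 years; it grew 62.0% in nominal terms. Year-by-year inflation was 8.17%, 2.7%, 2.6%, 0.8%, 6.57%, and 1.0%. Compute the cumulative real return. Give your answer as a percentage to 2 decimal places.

Cumulative inflation factor: 1.0817 × 1.027 × 1.026 × 1.008 × 1.0657 × 1.010 ≈ 1.23663.
Nominal growth factor: 1.62000. Real growth factor = 1.62000 / 1.23663 ≈ 1.31001.
Total real return ≈ 31.0007%.

31.00%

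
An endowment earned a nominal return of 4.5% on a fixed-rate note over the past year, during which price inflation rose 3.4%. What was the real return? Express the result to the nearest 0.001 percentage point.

Real return via the Fisher equation: (1 + 4.5%)/(1 + 3.4%) − 1 = 1.045/1.034 − 1 ≈ 0.01064.

1.064%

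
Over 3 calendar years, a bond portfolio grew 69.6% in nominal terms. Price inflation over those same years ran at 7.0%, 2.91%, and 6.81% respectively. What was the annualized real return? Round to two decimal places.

12.98%

Cumulative inflation factor: 1.070 × 1.0291 × 1.0681 ≈ 1.17612.
Nominal growth factor: 1.69600. Real growth factor = 1.69600 / 1.17612 ≈ 1.44202.
Annualized: 1.44202^(1/3) − 1 ≈ 0.12977.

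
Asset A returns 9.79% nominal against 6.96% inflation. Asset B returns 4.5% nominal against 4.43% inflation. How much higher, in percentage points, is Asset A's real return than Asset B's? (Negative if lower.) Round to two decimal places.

2.58

Asset A real return: 1.0979/1.0696 − 1 = 2.646%.
Asset B real return: 1.045/1.0443 − 1 = 0.067%.
Difference: 2.646 − 0.067 = 2.579 pp.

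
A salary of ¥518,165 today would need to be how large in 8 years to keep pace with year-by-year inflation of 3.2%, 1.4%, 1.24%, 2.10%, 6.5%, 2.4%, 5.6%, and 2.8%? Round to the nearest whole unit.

Cumulative price-level factor: 1.032 × 1.014 × 1.0124 × 1.0210 × 1.065 × 1.024 × 1.056 × 1.028 ≈ 1.2805664757.
The nominal amount required is ¥518,165 scaled up by that factor.

¥663,545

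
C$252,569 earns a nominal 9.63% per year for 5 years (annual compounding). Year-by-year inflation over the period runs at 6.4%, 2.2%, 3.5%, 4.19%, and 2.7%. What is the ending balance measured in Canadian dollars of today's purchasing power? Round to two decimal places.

C$332,122.09

Nominal value at maturity: C$252,569 × (1 + 9.63%)^5 ≈ C$399,969.72.
Price-level factor over 5 years: 1.064 × 1.022 × 1.035 × 1.0419 × 1.027 ≈ 1.2042852167.
The maturity value deflated by that factor is the answer in today's purchasing power.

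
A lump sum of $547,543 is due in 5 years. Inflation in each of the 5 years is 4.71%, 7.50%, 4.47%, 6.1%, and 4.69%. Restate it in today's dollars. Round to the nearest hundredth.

$419,188.57

Price-level factor over 5 years: 1.0471 × 1.0750 × 1.0447 × 1.061 × 1.0469 ≈ 1.3061973618.
Purchasing power today: $547,543 divided by that factor.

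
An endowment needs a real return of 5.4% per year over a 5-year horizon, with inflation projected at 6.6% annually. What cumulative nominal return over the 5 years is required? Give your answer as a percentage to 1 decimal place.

Required annual nominal rate: (1+5.4%)(1+6.6%) − 1 = 12.3564%.
Cumulative over 5 years: (1 + 0.123564)^5 − 1 ≈ 0.79056.

79.1%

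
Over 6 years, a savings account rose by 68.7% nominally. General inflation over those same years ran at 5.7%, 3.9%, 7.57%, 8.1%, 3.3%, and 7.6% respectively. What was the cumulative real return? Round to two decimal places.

Cumulative inflation factor: 1.057 × 1.039 × 1.0757 × 1.081 × 1.033 × 1.076 ≈ 1.41945.
Nominal growth factor: 1.68700. Real growth factor = 1.68700 / 1.41945 ≈ 1.18849.
Total real return ≈ 18.8489%.

18.85%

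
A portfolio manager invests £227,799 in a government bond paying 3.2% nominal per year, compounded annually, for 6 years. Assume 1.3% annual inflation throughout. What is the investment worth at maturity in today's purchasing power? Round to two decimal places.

£254,667.38

Nominal value at maturity: £227,799 × (1 + 3.2%)^6 ≈ £275,188.32.
Price-level factor over 6 years: (1 + 1.3%)^6 ≈ 1.0805793706.
The maturity value deflated by that factor is the answer in today's purchasing power.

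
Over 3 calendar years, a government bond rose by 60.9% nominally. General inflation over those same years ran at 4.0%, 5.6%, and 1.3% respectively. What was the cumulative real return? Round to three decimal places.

Cumulative inflation factor: 1.040 × 1.056 × 1.013 ≈ 1.11252.
Nominal growth factor: 1.60900. Real growth factor = 1.60900 / 1.11252 ≈ 1.44627.
Total real return ≈ 44.6270%.

44.627%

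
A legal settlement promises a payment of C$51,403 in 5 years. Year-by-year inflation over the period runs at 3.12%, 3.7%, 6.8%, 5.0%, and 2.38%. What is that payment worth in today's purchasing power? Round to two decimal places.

Price-level factor over 5 years: 1.0312 × 1.037 × 1.068 × 1.050 × 1.0238 ≈ 1.2277143659.
Purchasing power today: C$51,403 divided by that factor.

C$41,868.86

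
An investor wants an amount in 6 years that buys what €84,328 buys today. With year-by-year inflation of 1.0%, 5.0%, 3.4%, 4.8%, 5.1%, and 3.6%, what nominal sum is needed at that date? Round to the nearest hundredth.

Cumulative price-level factor: 1.010 × 1.050 × 1.034 × 1.048 × 1.051 × 1.036 ≈ 1.2512813331.
The nominal amount required is €84,328 scaled up by that factor.

€105,518.05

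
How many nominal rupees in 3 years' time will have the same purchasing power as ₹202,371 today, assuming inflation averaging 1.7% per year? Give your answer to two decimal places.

₹212,868.37

Cumulative price-level factor: (1+1.7%)^3 = 1.051871913.
Multiplying ₹202,371 by the price-level factor gives the future nominal sum.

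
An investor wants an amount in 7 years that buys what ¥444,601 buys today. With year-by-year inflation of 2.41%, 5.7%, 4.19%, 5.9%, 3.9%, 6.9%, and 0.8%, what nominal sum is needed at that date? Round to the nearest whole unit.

Cumulative price-level factor: 1.0241 × 1.057 × 1.0419 × 1.059 × 1.039 × 1.069 × 1.008 ≈ 1.3371900503.
Multiplying ¥444,601 by the price-level factor gives the future nominal sum.

¥594,516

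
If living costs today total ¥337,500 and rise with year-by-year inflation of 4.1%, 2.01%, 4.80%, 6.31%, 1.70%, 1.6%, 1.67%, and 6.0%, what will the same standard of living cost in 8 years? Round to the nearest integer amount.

Cumulative price-level factor: 1.041 × 1.0201 × 1.0480 × 1.0631 × 1.0170 × 1.016 × 1.0167 × 1.060 ≈ 1.3174745287.
Multiplying ¥337,500 by the price-level factor gives the future nominal sum.

¥444,648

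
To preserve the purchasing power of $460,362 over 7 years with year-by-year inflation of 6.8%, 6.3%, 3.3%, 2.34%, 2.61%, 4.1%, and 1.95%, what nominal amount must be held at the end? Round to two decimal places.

$601,696.34

Cumulative price-level factor: 1.068 × 1.063 × 1.033 × 1.0234 × 1.0261 × 1.041 × 1.0195 ≈ 1.3070069550.
The nominal amount required is $460,362 scaled up by that factor.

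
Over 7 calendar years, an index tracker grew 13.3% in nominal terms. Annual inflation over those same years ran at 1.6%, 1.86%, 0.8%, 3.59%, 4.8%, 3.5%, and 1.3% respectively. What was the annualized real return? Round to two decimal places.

-0.67%

Cumulative inflation factor: 1.016 × 1.0186 × 1.008 × 1.0359 × 1.048 × 1.035 × 1.013 ≈ 1.18737.
Nominal growth factor: 1.13300. Real growth factor = 1.13300 / 1.18737 ≈ 0.95421.
Annualized: 0.95421^(1/7) − 1 ≈ -0.00667.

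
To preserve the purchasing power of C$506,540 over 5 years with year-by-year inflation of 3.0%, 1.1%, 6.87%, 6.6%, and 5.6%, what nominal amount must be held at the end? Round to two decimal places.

Cumulative price-level factor: 1.030 × 1.011 × 1.0687 × 1.066 × 1.056 ≈ 1.2527525995.
The nominal amount required is C$506,540 scaled up by that factor.

C$634,569.30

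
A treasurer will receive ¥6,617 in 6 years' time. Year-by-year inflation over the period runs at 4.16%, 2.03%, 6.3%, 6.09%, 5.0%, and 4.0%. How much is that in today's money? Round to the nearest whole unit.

Price-level factor over 6 years: 1.0416 × 1.0203 × 1.063 × 1.0609 × 1.050 × 1.040 ≈ 1.3087575805.
Purchasing power today: ¥6,617 divided by that factor.

¥5,056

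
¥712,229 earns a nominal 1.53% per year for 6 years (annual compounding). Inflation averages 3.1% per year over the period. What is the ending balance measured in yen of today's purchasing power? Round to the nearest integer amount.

¥649,582

Nominal value at maturity: ¥712,229 × (1 + 1.53%)^6 ≈ ¥780,164.
Price-level factor over 6 years: (1 + 3.1%)^6 ≈ 1.2010248455.
Dividing the nominal maturity value by the price-level factor gives the value in today's money.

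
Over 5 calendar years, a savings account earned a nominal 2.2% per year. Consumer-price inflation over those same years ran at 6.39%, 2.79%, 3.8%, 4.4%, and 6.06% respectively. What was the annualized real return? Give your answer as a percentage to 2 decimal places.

-2.37%

Cumulative inflation factor: 1.0639 × 1.0279 × 1.038 × 1.044 × 1.0606 ≈ 1.25690.
Nominal growth factor: 1.11495. Real growth factor = 1.11495 / 1.25690 ≈ 0.88706.
Annualized: 0.88706^(1/5) − 1 ≈ -0.02368.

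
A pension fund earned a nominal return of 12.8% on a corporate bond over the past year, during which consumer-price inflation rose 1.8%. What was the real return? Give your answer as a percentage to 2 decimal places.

Real return via the Fisher equation: (1 + 12.8%)/(1 + 1.8%) − 1 = 1.128/1.018 − 1 ≈ 0.10806.

10.81%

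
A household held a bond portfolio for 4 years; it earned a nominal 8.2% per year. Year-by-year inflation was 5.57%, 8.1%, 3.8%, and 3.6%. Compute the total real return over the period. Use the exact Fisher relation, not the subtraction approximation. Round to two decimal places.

11.68%

Cumulative inflation factor: 1.0557 × 1.081 × 1.038 × 1.036 ≈ 1.22722.
Nominal growth factor: 1.37059. Real growth factor = 1.37059 / 1.22722 ≈ 1.11683.
Total real return ≈ 11.6827%.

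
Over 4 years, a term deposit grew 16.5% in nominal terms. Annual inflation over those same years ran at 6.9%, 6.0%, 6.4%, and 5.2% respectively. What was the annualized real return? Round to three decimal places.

-2.103%

Cumulative inflation factor: 1.069 × 1.060 × 1.064 × 1.052 ≈ 1.26836.
Nominal growth factor: 1.16500. Real growth factor = 1.16500 / 1.26836 ≈ 0.91851.
Annualized: 0.91851^(1/4) − 1 ≈ -0.02103.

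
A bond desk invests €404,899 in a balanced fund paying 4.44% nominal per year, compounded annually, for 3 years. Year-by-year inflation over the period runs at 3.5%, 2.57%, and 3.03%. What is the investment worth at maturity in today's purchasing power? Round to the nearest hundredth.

Nominal value at maturity: €404,899 × (1 + 4.44%)^3 ≈ €461,261.59.
Price-level factor over 3 years: 1.035 × 1.0257 × 1.0303 ≈ 1.0937659649.
The maturity value deflated by that factor is the answer in today's purchasing power.

€421,718.73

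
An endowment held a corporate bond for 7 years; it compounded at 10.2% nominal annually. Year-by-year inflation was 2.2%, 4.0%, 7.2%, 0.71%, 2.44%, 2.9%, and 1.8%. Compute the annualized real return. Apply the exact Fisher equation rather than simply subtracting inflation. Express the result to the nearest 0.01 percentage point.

6.97%

Cumulative inflation factor: 1.022 × 1.040 × 1.072 × 1.0071 × 1.0244 × 1.029 × 1.018 ≈ 1.23136.
Nominal growth factor: 1.97365. Real growth factor = 1.97365 / 1.23136 ≈ 1.60283.
Annualized: 1.60283^(1/7) − 1 ≈ 0.06972.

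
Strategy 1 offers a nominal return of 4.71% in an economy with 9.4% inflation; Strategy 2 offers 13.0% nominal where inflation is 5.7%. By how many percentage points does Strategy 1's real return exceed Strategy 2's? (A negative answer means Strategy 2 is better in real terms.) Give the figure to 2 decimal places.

-11.19

Strategy 1 real return: 1.0471/1.094 − 1 = -4.287%.
Strategy 2 real return: 1.130/1.057 − 1 = 6.906%.
Difference: -4.287 − 6.906 = -11.193 pp.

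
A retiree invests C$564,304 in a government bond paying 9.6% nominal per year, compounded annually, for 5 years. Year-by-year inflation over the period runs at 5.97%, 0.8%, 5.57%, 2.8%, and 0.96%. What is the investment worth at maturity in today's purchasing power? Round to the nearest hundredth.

Nominal value at maturity: C$564,304 × (1 + 9.6%)^5 ≈ C$892,413.02.
Price-level factor over 5 years: 1.0597 × 1.008 × 1.0557 × 1.028 × 1.0096 ≈ 1.1703787949.
Dividing the nominal maturity value by the price-level factor gives the value in today's money.

C$762,499.31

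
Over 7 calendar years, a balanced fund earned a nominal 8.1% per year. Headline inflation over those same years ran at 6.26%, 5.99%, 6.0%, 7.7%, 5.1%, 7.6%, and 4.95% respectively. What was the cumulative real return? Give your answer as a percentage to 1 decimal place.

13.0%

Cumulative inflation factor: 1.0626 × 1.0599 × 1.060 × 1.077 × 1.051 × 1.076 × 1.0495 ≈ 1.52600.
Nominal growth factor: 1.72496. Real growth factor = 1.72496 / 1.52600 ≈ 1.13038.
Total real return ≈ 13.0384%.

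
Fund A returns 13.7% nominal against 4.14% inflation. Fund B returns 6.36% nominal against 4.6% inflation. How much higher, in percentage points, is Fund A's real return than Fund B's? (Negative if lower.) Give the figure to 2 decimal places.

Fund A real return: 1.137/1.0414 − 1 = 9.180%.
Fund B real return: 1.0636/1.046 − 1 = 1.683%.
Difference: 9.180 − 1.683 = 7.497 pp.

7.50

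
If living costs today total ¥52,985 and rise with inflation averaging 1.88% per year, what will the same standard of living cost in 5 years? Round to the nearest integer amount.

¥58,156

Cumulative price-level factor: (1+1.88%)^5 ≈ 1.0976014737.
Multiplying ¥52,985 by the price-level factor gives the future nominal sum.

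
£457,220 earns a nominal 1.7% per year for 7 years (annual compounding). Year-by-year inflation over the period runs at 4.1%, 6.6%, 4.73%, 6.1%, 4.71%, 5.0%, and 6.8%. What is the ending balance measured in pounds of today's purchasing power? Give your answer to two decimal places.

Nominal value at maturity: £457,220 × (1 + 1.7%)^7 ≈ £514,484.02.
Price-level factor over 7 years: 1.041 × 1.066 × 1.0473 × 1.061 × 1.0471 × 1.050 × 1.068 ≈ 1.4479152190.
Dividing the nominal maturity value by the price-level factor gives the value in today's money.

£355,327.45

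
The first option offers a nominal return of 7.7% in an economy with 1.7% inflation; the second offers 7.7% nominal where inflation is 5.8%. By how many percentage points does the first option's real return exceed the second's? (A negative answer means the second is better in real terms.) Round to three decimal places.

The first option real return: 1.077/1.017 − 1 = 5.8997%.
The second real return: 1.077/1.058 − 1 = 1.7958%.
Difference: 5.8997 − 1.7958 = 4.1039 pp.

4.104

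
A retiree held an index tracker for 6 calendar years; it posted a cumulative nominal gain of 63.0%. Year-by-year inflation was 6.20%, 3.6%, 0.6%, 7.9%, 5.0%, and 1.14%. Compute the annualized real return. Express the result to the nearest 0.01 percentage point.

Cumulative inflation factor: 1.0620 × 1.036 × 1.006 × 1.079 × 1.050 × 1.0114 ≈ 1.26828.
Nominal growth factor: 1.63000. Real growth factor = 1.63000 / 1.26828 ≈ 1.28520.
Annualized: 1.28520^(1/6) − 1 ≈ 0.04271.

4.27%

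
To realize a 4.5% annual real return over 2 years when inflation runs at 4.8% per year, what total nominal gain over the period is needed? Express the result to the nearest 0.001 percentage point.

19.938%

Required annual nominal rate: (1+4.5%)(1+4.8%) − 1 = 9.516%.
Cumulative over 2 years: (1 + 0.09516)^2 − 1 ≈ 0.19938.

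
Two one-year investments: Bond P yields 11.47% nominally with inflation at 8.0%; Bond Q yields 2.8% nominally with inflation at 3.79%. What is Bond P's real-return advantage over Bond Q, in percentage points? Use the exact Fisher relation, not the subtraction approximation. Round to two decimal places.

Bond P real return: 1.1147/1.080 − 1 = 3.213%.
Bond Q real return: 1.028/1.0379 − 1 = -0.954%.
Difference: 3.213 − (-0.954) = 4.167 pp.

4.17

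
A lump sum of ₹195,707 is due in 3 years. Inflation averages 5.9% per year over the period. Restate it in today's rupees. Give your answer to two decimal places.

Price-level factor over 3 years: (1 + 5.9%)^3 = 1.187648379.
Purchasing power today: ₹195,707 divided by that factor.

₹164,785.30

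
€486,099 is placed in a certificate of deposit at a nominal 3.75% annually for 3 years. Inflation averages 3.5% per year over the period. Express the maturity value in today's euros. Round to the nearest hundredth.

€489,629.97

Nominal value at maturity: €486,099 × (1 + 3.75%)^3 ≈ €542,861.50.
Price-level factor over 3 years: (1 + 3.5%)^3 = 1.108717875.
The maturity value deflated by that factor is the answer in today's purchasing power.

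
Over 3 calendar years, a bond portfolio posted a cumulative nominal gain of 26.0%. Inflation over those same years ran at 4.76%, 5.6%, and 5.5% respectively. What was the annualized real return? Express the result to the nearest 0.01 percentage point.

Cumulative inflation factor: 1.0476 × 1.056 × 1.055 ≈ 1.16711.
Nominal growth factor: 1.26000. Real growth factor = 1.26000 / 1.16711 ≈ 1.07959.
Annualized: 1.07959^(1/3) − 1 ≈ 0.02586.

2.59%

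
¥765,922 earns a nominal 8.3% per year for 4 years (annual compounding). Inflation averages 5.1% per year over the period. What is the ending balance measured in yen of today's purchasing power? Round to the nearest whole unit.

Nominal value at maturity: ¥765,922 × (1 + 8.3%)^4 ≈ ¥1,053,655.
Price-level factor over 4 years: (1 + 5.1%)^4 ≈ 1.2201433692.
The maturity value deflated by that factor is the answer in today's purchasing power.

¥863,550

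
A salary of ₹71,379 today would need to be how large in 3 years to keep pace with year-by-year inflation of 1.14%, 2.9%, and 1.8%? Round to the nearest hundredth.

Cumulative price-level factor: 1.0114 × 1.029 × 1.018 = 1.0594637508.
Multiplying ₹71,379 by the price-level factor gives the future nominal sum.

₹75,623.46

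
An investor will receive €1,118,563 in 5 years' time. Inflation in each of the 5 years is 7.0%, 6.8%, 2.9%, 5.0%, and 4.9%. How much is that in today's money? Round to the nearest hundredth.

€863,625.10

Price-level factor over 5 years: 1.070 × 1.068 × 1.029 × 1.050 × 1.049 ≈ 1.2951950991.
Purchasing power today: €1,118,563 divided by that factor.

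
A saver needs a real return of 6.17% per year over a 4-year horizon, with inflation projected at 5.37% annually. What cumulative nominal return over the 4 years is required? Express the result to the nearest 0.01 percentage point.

56.63%

Required annual nominal rate: (1+6.17%)(1+5.37%) − 1 = 11.871329%.
Cumulative over 4 years: (1 + 0.11871329)^4 − 1 ≈ 0.56630.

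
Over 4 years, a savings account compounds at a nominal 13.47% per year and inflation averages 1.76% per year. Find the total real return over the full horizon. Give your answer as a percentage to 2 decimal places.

The annual real rate is (1+13.47%)/(1+1.76%) − 1 = 11.5075%.
Compounded over 4 years: (1 + 0.115075)^4 − 1 ≈ 0.54602.

54.60%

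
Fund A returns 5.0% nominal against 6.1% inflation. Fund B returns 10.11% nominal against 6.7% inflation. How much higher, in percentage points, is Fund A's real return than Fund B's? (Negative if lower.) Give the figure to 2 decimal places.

-4.23

Fund A real return: 1.050/1.061 − 1 = -1.037%.
Fund B real return: 1.1011/1.067 − 1 = 3.196%.
Difference: -1.037 − 3.196 = -4.233 pp.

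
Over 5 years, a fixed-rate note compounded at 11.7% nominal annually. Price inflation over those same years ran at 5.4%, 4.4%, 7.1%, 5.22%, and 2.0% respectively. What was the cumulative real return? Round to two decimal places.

37.48%

Cumulative inflation factor: 1.054 × 1.044 × 1.071 × 1.0522 × 1.020 ≈ 1.26482.
Nominal growth factor: 1.73886. Real growth factor = 1.73886 / 1.26482 ≈ 1.37479.
Total real return ≈ 37.4791%.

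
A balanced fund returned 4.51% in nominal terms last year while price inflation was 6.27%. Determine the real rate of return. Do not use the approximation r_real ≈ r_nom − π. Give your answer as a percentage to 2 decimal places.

-1.66%

Real return via the Fisher equation: (1 + 4.51%)/(1 + 6.27%) − 1 = 1.0451/1.0627 − 1 ≈ -0.01656.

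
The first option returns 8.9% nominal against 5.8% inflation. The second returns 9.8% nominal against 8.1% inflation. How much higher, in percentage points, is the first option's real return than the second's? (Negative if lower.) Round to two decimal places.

The first option real return: 1.089/1.058 − 1 = 2.930%.
The second real return: 1.098/1.081 − 1 = 1.573%.
Difference: 2.930 − 1.573 = 1.357 pp.

1.36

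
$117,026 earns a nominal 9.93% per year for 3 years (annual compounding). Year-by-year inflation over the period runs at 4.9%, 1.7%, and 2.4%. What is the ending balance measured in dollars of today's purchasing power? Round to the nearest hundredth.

Nominal value at maturity: $117,026 × (1 + 9.93%)^3 ≈ $155,464.43.
Price-level factor over 3 years: 1.049 × 1.017 × 1.024 = 1.092436992.
The maturity value deflated by that factor is the answer in today's purchasing power.

$142,309.75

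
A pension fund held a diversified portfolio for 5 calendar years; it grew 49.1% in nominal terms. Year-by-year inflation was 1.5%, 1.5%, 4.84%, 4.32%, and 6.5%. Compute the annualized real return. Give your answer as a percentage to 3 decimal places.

4.438%

Cumulative inflation factor: 1.015 × 1.015 × 1.0484 × 1.0432 × 1.065 ≈ 1.19999.
Nominal growth factor: 1.49100. Real growth factor = 1.49100 / 1.19999 ≈ 1.24251.
Annualized: 1.24251^(1/5) − 1 ≈ 0.04438.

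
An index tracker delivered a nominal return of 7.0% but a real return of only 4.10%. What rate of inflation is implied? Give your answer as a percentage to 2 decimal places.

From (1+r_nom) = (1+r_real)(1+π), we get 1+π = (1 + 7.0%)/(1 + 4.10%) = 1.070/1.0410 ≈ 1.02786.
So π ≈ 2.7858%.

2.79%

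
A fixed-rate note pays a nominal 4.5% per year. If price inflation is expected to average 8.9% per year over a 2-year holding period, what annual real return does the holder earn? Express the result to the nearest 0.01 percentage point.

-4.04%

With constant rates the annual real return is the same each year: (1+4.5%)/(1+8.9%) − 1 = -0.04040.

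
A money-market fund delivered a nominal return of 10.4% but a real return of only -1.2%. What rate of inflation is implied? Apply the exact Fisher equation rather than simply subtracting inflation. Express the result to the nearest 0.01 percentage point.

11.74%

From (1+r_nom) = (1+r_real)(1+π), we get 1+π = (1 + 10.4%)/(1 − 1.2%) = 1.104/0.988 ≈ 1.11741.
So π ≈ 11.7409%.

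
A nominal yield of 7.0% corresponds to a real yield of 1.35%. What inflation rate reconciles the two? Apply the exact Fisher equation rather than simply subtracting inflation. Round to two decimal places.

From (1+r_nom) = (1+r_real)(1+π), we get 1+π = (1 + 7.0%)/(1 + 1.35%) = 1.070/1.0135 ≈ 1.05575.
So π ≈ 5.5747%.

5.57%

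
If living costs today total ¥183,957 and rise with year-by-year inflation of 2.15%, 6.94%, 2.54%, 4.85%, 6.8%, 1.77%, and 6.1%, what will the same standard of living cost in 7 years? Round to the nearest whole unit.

¥249,151

Cumulative price-level factor: 1.0215 × 1.0694 × 1.0254 × 1.0485 × 1.068 × 1.0177 × 1.061 ≈ 1.3543992660.
Multiplying ¥183,957 by the price-level factor gives the future nominal sum.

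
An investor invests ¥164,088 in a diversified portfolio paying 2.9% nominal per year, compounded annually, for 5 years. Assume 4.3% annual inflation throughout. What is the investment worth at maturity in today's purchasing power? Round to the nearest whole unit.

¥153,367

Nominal value at maturity: ¥164,088 × (1 + 2.9%)^5 ≈ ¥189,301.
Price-level factor over 5 years: (1 + 4.3%)^5 ≈ 1.2343023110.
Dividing the nominal maturity value by the price-level factor gives the value in today's money.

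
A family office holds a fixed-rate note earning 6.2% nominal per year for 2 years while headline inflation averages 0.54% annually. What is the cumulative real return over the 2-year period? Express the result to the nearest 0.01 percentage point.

The annual real rate is (1+6.2%)/(1+0.54%) − 1 = 5.6296%.
Compounded over 2 years: (1 + 0.056296)^2 − 1 ≈ 0.11576.

11.58%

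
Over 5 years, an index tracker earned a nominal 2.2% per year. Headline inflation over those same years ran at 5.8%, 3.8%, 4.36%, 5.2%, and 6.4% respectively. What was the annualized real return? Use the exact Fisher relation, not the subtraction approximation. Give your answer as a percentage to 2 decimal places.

-2.77%

Cumulative inflation factor: 1.058 × 1.038 × 1.0436 × 1.052 × 1.064 ≈ 1.28285.
Nominal growth factor: 1.11495. Real growth factor = 1.11495 / 1.28285 ≈ 0.86912.
Annualized: 0.86912^(1/5) − 1 ≈ -0.02766.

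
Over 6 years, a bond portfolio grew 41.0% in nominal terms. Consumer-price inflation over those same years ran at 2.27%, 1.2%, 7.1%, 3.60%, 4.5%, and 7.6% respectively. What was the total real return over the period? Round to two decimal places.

9.20%

Cumulative inflation factor: 1.0227 × 1.012 × 1.071 × 1.0360 × 1.045 × 1.076 ≈ 1.29124.
Nominal growth factor: 1.41000. Real growth factor = 1.41000 / 1.29124 ≈ 1.09197.
Total real return ≈ 9.1975%.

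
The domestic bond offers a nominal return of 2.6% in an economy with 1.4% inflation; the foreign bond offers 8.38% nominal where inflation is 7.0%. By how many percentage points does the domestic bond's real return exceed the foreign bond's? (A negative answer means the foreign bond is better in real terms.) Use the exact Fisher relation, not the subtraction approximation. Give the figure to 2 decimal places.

The domestic bond real return: 1.026/1.014 − 1 = 1.183%.
The foreign bond real return: 1.0838/1.070 − 1 = 1.290%.
Difference: 1.183 − 1.290 = -0.107 pp.

-0.11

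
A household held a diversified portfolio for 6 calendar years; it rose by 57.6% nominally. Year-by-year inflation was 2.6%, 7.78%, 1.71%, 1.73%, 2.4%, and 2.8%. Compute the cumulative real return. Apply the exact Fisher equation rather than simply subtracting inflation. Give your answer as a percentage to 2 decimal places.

Cumulative inflation factor: 1.026 × 1.0778 × 1.0171 × 1.0173 × 1.024 × 1.028 ≈ 1.20446.
Nominal growth factor: 1.57600. Real growth factor = 1.57600 / 1.20446 ≈ 1.30847.
Total real return ≈ 30.8473%.

30.85%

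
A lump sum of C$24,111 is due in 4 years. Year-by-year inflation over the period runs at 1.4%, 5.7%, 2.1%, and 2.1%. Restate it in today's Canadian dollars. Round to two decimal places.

C$21,579.97

Price-level factor over 4 years: 1.014 × 1.057 × 1.021 × 1.021 ≈ 1.1172861789.
Purchasing power today: C$24,111 divided by that factor.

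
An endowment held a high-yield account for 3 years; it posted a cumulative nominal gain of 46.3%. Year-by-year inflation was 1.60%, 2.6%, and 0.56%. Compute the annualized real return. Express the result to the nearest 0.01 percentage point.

11.75%

Cumulative inflation factor: 1.0160 × 1.026 × 1.0056 ≈ 1.04825.
Nominal growth factor: 1.46300. Real growth factor = 1.46300 / 1.04825 ≈ 1.39565.
Annualized: 1.39565^(1/3) − 1 ≈ 0.11753.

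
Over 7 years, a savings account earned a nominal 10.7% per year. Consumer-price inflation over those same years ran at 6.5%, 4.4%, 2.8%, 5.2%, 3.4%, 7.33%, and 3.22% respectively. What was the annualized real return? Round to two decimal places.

5.75%

Cumulative inflation factor: 1.065 × 1.044 × 1.028 × 1.052 × 1.034 × 1.0733 × 1.0322 ≈ 1.37741.
Nominal growth factor: 2.03720. Real growth factor = 2.03720 / 1.37741 ≈ 1.47900.
Annualized: 1.47900^(1/7) − 1 ≈ 0.05750.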